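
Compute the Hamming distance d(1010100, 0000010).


Count differing positions: ^ . ^ . ^ ^ . = 4 differences

4


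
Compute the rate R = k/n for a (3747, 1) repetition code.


Rate = k/n = 1/3747

1/3747


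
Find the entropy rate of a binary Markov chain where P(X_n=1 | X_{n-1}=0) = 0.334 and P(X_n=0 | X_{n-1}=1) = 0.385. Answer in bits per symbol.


Stationary distribution: pi_0 = p10/(p01+p10) = 0.5355, pi_1 = 0.4645. Entropy rate H' = pi_0*H(p01) + pi_1*H(p10) = 0.5355*0.919 + 0.4645*0.9615 = 0.9387

0.9387 bits/symbol


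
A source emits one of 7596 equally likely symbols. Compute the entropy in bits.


H = log2(n) = log2(7596) = 12.891

12.891 bits


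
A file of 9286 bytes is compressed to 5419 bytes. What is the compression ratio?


Ratio = original / compressed = 9286 / 5419 = 1.7136

1.7136


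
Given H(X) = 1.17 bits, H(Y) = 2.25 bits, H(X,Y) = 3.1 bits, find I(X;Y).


I(X;Y) = H(X) + H(Y) - H(X,Y) = 1.17 + 2.25 - 3.1 = 0.32

0.32 bits


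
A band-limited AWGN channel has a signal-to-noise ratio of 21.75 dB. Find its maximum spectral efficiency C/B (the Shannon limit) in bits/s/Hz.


SNR_linear = 10^(21.75/10) = 149.6236; C/B = log2(1 + SNR_linear) = log2(1 + 149.6236) = 7.2348

7.2348 bits/s/Hz


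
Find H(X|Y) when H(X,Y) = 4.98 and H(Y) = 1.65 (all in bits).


H(X|Y) = H(X,Y) - H(Y) = 4.98 - 1.65 = 3.33

3.33 bits


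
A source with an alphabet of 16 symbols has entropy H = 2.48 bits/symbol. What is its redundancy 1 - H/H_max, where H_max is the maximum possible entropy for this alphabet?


H_max = log2(K) = log2(16) = 4.0 bits/symbol. Redundancy = 1 - H/H_max = 1 - 2.48/4.0 = 1 - 0.62 = 0.38

0.38


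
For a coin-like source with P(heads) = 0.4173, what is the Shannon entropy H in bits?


H = -p*log2(p) - (1-p)*log2(1-p). -0.4173*log2(0.4173) = 0.526150; -0.5827*log2(0.5827) = 0.454025. H = 0.526150 + 0.454025 = 0.9802

0.9802 bits


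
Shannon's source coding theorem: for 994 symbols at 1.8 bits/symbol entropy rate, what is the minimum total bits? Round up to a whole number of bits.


Minimum bits >= n * H = 994 * 1.8 = 1789.2, rounded up to a whole number of bits = 1790

1790 bits


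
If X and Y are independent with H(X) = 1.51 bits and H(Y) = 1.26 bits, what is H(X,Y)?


For independent variables, H(X,Y) = H(X) + H(Y) = 1.51 + 1.26 = 2.77

2.77 bits


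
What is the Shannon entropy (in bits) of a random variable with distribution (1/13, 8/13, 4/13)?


H = -sum(p_i * log2(p_i)). Terms: -(1/13)*log2(1/13) = 0.284649; -(8/13)*log2(8/13) = 0.431040; -(4/13)*log2(4/13) = 0.523212. H = 0.284649 + 0.431040 + 0.523212 = 1.2389

1.2389 bits


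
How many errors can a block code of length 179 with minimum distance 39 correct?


Correction capability = floor((d-1)/2) = floor((39-1)/2) = 19

19 errors


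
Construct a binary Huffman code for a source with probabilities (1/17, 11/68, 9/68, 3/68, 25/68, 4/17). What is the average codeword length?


Huffman construction (repeatedly merge the two least-probable nodes; each merge adds 1 bit to every symbol beneath it): 3/68 + 1/17 = 7/68; 7/68 + 9/68 = 4/17; 11/68 + 4/17 = 27/68; 4/17 + 25/68 = 41/68; 27/68 + 41/68 = 1. Resulting codeword lengths (in the order the probabilities were given): (4, 2, 3, 4, 2, 2). L_avg = sum(p_i * l_i) = 1/17*4 + 11/68*2 + 9/68*3 + 3/68*4 + 25/68*2 + 4/17*2 = 159/68 = 2.3382

2.3382 bits


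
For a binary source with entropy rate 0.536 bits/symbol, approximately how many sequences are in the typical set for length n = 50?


log2|A_typical| = nH = 50 * 0.536 = 26.8, so |A_typical| ~ 2^26.8 = 1.168e+08

1.168e+08


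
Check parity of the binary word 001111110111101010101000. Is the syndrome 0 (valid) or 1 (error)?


Syndrome = XOR of all bits = 0 XOR 0 XOR 1 XOR 1 XOR 1 XOR 1 XOR 1 XOR 1 XOR 0 XOR 1 XOR 1 XOR 1 XOR 1 XOR 0 XOR 1 XOR 0 XOR 1 XOR 0 XOR 1 XOR 0 XOR 1 XOR 0 XOR 0 XOR 0 = 0

0


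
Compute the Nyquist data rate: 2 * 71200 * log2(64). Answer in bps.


Rate = 2 * B * log2(M) = 2 * 71200 * 6.0 = 854400.0

854400.0 bps


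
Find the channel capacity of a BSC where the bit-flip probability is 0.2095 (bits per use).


H(p) = -p*log2(p) - (1-p)*log2(1-p) = -0.2095*log2(0.2095) - 0.7905*log2(0.7905) = 0.472418 + 0.268108 = 0.7405. C = 1 - H(p) = 1 - 0.7405 = 0.2595

0.2595 bits


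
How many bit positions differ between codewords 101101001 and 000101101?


Count differing positions: ^ . ^ . . . ^ . . = 3 differences

3


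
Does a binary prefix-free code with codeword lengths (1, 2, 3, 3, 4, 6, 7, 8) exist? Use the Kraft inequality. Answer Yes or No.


Kraft sum = sum(2^(-l_i)) = 1.0898, need <= 1. Result: violated (a binary prefix-free code with these lengths cannot exist)

No


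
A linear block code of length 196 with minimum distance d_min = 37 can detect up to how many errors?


Detection capability = d_min - 1 = 37 - 1 = 36

36 errors


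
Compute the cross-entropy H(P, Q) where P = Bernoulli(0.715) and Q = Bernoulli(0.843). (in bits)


H(P,Q) = -p*log2(q) - (1-p)*log2(1-q). -0.715*log2(0.843) = 0.176173; -0.285*log2(0.157) = 0.761282. H(P,Q) = 0.176173 + 0.761282 = 0.9375

0.9375 bits


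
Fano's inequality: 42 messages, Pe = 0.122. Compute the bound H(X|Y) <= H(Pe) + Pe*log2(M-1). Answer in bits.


H(Pe) = -Pe*log2(Pe) - (1-Pe)*log2(1-Pe) = -0.122*log2(0.122) - 0.878*log2(0.878) = 0.370276 + 0.164807 = 0.5351. Pe*log2(M-1) = 0.122*log2(41) = 0.653621. Bound = H(Pe) + Pe*log2(M-1) = 0.370276 + 0.164807 + 0.653621 = 1.1887

1.1887 bits


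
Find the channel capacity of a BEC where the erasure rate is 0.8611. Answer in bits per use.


C = 1 - epsilon = 1 - 0.8611 = 0.1389

0.1389 bits


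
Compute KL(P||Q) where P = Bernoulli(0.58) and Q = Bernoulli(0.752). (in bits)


KL = p*log2(p/q) + (1-p)*log2((1-p)/(1-q)) = 0.58*log2(0.58/0.752) + 0.42*log2(0.42/0.248) = 0.1019

0.1019 bits


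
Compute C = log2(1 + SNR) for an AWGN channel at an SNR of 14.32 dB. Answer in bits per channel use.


SNR_linear = 10^(14.32/10) = 27.0396; C = log2(1 + SNR_linear) = log2(1 + 27.0396) = 4.8094

4.8094 bits/channel use


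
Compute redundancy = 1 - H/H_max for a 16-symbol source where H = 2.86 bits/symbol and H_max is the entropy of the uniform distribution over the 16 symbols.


H_max = log2(K) = log2(16) = 4.0 bits/symbol. Redundancy = 1 - H/H_max = 1 - 2.86/4.0 = 1 - 0.715 = 0.285

0.285


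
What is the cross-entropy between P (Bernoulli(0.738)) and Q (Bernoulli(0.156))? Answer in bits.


H(P,Q) = -p*log2(q) - (1-p)*log2(1-q). -0.738*log2(0.156) = 1.978122; -0.262*log2(0.844) = 0.064107. H(P,Q) = 1.978122 + 0.064107 = 2.0422

2.0422 bits


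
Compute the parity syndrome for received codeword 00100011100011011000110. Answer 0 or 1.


Syndrome = XOR of all bits = 0 XOR 0 XOR 1 XOR 0 XOR 0 XOR 0 XOR 1 XOR 1 XOR 1 XOR 0 XOR 0 XOR 0 XOR 1 XOR 1 XOR 0 XOR 1 XOR 1 XOR 0 XOR 0 XOR 0 XOR 1 XOR 1 XOR 0 = 0

0


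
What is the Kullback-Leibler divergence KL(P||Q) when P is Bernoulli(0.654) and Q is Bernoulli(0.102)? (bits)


KL = p*log2(p/q) + (1-p)*log2((1-p)/(1-q)) = 0.654*log2(0.654/0.102) + 0.346*log2(0.346/0.898) = 1.2771

1.2771 bits


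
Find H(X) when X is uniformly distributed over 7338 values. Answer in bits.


H = log2(n) = log2(7338) = 12.8412

12.8412 bits


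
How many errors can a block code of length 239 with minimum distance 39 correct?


Correction capability = floor((d-1)/2) = floor((39-1)/2) = 19

19 errors


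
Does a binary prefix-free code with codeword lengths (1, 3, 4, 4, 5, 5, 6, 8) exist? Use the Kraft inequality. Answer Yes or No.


Kraft sum = sum(2^(-l_i)) = 0.832, need <= 1. Result: satisfied (a binary prefix-free code with these lengths exists)

Yes


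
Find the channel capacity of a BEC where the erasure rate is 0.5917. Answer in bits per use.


C = 1 - epsilon = 1 - 0.5917 = 0.4083

0.4083 bits


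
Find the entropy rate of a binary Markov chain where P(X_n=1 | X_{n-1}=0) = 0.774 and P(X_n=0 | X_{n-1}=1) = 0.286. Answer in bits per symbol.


Stationary distribution: pi_0 = p10/(p01+p10) = 0.2698, pi_1 = 0.7302. Entropy rate H' = pi_0*H(p01) + pi_1*H(p10) = 0.2698*0.771 + 0.7302*0.8635 = 0.8385

0.8385 bits/symbol


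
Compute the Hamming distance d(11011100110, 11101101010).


Count differing positions: . . ^ ^ . . . ^ ^ . . = 4 differences

4


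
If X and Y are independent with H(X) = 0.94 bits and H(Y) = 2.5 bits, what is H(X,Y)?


For independent variables, H(X,Y) = H(X) + H(Y) = 0.94 + 2.5 = 3.44

3.44 bits


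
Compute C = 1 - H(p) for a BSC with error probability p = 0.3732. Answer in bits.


H(p) = -p*log2(p) - (1-p)*log2(1-p) = -0.3732*log2(0.3732) - 0.6268*log2(0.6268) = 0.530683 + 0.422415 = 0.9531. C = 1 - H(p) = 1 - 0.9531 = 0.0469

0.0469 bits


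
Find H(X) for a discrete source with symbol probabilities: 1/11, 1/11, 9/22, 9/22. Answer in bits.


H = -sum(p_i * log2(p_i)). Terms: -(1/11)*log2(1/11) = 0.314494; -(1/11)*log2(1/11) = 0.314494; -(9/22)*log2(9/22) = 0.527525; -(9/22)*log2(9/22) = 0.527525. H = 0.314494 + 0.314494 + 0.527525 + 0.527525 = 1.684

1.684 bits


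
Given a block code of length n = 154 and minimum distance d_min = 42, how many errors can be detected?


Detection capability = d_min - 1 = 42 - 1 = 41

41 errors


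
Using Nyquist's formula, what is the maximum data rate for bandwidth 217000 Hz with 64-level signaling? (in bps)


Rate = 2 * B * log2(M) = 2 * 217000 * 6.0 = 2604000.0

2604000.0 bps


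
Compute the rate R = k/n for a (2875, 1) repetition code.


Rate = k/n = 1/2875

1/2875


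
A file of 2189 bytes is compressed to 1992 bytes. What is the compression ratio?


Ratio = original / compressed = 2189 / 1992 = 1.0989

1.0989


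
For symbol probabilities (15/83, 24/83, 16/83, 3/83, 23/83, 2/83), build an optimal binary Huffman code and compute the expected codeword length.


Huffman construction (repeatedly merge the two least-probable nodes; each merge adds 1 bit to every symbol beneath it): 2/83 + 3/83 = 5/83; 5/83 + 15/83 = 20/83; 16/83 + 20/83 = 36/83; 23/83 + 24/83 = 47/83; 36/83 + 47/83 = 1. Resulting codeword lengths (in the order the probabilities were given): (3, 2, 2, 4, 2, 4). L_avg = sum(p_i * l_i) = 15/83*3 + 24/83*2 + 16/83*2 + 3/83*4 + 23/83*2 + 2/83*4 = 191/83 = 2.3012

2.3012 bits


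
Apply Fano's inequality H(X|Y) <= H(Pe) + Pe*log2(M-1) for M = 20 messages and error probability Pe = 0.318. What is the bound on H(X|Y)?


H(Pe) = -Pe*log2(Pe) - (1-Pe)*log2(1-Pe) = -0.318*log2(0.318) - 0.682*log2(0.682) = 0.525623 + 0.376571 = 0.9022. Pe*log2(M-1) = 0.318*log2(19) = 1.350841. Bound = H(Pe) + Pe*log2(M-1) = 0.525623 + 0.376571 + 1.350841 = 2.253

2.253 bits


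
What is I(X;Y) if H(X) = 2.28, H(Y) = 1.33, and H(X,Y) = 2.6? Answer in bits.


I(X;Y) = H(X) + H(Y) - H(X,Y) = 2.28 + 1.33 - 2.6 = 1.01

1.01 bits


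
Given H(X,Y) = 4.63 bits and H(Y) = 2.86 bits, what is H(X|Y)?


H(X|Y) = H(X,Y) - H(Y) = 4.63 - 2.86 = 1.77

1.77 bits


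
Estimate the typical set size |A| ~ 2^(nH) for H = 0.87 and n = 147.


log2|A_typical| = nH = 147 * 0.87 = 127.89, so |A_typical| ~ 2^127.89 = 3.153e+38

3.153e+38


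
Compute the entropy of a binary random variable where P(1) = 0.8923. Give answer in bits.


H = -p*log2(p) - (1-p)*log2(1-p). -0.8923*log2(0.8923) = 0.146693; -0.1077*log2(0.1077) = 0.346246. H = 0.146693 + 0.346246 = 0.4929

0.4929 bits


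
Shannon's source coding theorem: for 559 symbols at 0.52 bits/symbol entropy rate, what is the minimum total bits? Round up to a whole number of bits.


Minimum bits >= n * H = 559 * 0.52 = 290.68, rounded up to a whole number of bits = 291

291 bits


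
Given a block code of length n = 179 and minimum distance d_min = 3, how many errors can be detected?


Detection capability = d_min - 1 = 3 - 1 = 2

2 errors


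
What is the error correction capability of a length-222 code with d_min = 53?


Correction capability = floor((d-1)/2) = floor((53-1)/2) = 26

26 errors


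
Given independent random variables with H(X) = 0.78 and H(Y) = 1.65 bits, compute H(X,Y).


For independent variables, H(X,Y) = H(X) + H(Y) = 0.78 + 1.65 = 2.43

2.43 bits


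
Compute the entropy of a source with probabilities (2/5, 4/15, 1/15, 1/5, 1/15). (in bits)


H = -sum(p_i * log2(p_i)). Terms: -(2/5)*log2(2/5) = 0.528771; -(4/15)*log2(4/15) = 0.508504; -(1/15)*log2(1/15) = 0.260459; -(1/5)*log2(1/5) = 0.464386; -(1/15)*log2(1/15) = 0.260459. H = 0.528771 + 0.508504 + 0.260459 + 0.464386 + 0.260459 = 2.0226

2.0226 bits


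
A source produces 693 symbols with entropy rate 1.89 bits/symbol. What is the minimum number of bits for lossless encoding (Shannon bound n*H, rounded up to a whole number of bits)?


Minimum bits >= n * H = 693 * 1.89 = 1309.77, rounded up to a whole number of bits = 1310

1310 bits


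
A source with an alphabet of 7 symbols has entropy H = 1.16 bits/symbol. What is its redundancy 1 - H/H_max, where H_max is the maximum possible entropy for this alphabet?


H_max = log2(K) = log2(7) = 2.8074 bits/symbol. Redundancy = 1 - H/H_max = 1 - 1.16/2.8074 = 1 - 0.4132 = 0.5868

0.5868


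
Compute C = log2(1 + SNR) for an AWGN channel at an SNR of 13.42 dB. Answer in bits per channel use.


SNR_linear = 10^(13.42/10) = 21.9786; C = log2(1 + SNR_linear) = log2(1 + 21.9786) = 4.5222

4.5222 bits/channel use


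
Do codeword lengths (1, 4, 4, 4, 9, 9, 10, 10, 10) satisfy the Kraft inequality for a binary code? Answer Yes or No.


Kraft sum = sum(2^(-l_i)) = 0.6943, need <= 1. Result: satisfied (a binary prefix-free code with these lengths exists)

Yes


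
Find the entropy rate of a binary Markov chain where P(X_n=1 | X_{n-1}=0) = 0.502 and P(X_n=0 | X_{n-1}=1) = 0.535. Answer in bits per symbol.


Stationary distribution: pi_0 = p10/(p01+p10) = 0.5159, pi_1 = 0.4841. Entropy rate H' = pi_0*H(p01) + pi_1*H(p10) = 0.5159*1.0 + 0.4841*0.9965 = 0.9983

0.9983 bits/symbol


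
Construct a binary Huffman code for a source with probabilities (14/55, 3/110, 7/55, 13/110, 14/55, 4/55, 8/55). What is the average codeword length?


Huffman construction (repeatedly merge the two least-probable nodes; each merge adds 1 bit to every symbol beneath it): 3/110 + 4/55 = 1/10; 1/10 + 13/110 = 12/55; 7/55 + 8/55 = 3/11; 12/55 + 14/55 = 26/55; 14/55 + 3/11 = 29/55; 26/55 + 29/55 = 1. Resulting codeword lengths (in the order the probabilities were given): (2, 4, 3, 3, 2, 4, 3). L_avg = sum(p_i * l_i) = 14/55*2 + 3/110*4 + 7/55*3 + 13/110*3 + 14/55*2 + 4/55*4 + 8/55*3 = 57/22 = 2.5909

2.5909 bits


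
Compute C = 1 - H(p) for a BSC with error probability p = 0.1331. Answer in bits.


H(p) = -p*log2(p) - (1-p)*log2(1-p) = -0.1331*log2(0.1331) - 0.8669*log2(0.8669) = 0.387243 + 0.178636 = 0.5659. C = 1 - H(p) = 1 - 0.5659 = 0.4341

0.4341 bits


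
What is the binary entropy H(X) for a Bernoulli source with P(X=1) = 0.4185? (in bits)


H = -p*log2(p) - (1-p)*log2(1-p). -0.4185*log2(0.4185) = 0.525929; -0.5815*log2(0.5815) = 0.454820. H = 0.525929 + 0.454820 = 0.9807

0.9807 bits


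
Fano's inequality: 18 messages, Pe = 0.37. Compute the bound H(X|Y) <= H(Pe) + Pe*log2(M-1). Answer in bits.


H(Pe) = -Pe*log2(Pe) - (1-Pe)*log2(1-Pe) = -0.37*log2(0.37) - 0.63*log2(0.63) = 0.530729 + 0.419943 = 0.9507. Pe*log2(M-1) = 0.37*log2(17) = 1.512361. Bound = H(Pe) + Pe*log2(M-1) = 0.530729 + 0.419943 + 1.512361 = 2.463

2.463 bits


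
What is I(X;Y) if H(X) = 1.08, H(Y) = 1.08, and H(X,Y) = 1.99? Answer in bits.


I(X;Y) = H(X) + H(Y) - H(X,Y) = 1.08 + 1.08 - 1.99 = 0.17

0.17 bits


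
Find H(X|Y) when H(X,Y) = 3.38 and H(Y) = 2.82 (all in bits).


H(X|Y) = H(X,Y) - H(Y) = 3.38 - 2.82 = 0.56

0.56 bits


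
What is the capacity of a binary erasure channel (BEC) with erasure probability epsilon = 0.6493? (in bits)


C = 1 - epsilon = 1 - 0.6493 = 0.3507

0.3507 bits


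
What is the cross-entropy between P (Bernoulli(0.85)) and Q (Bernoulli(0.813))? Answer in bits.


H(P,Q) = -p*log2(q) - (1-p)*log2(1-q). -0.85*log2(0.813) = 0.253872; -0.15*log2(0.187) = 0.362833. H(P,Q) = 0.253872 + 0.362833 = 0.6167

0.6167 bits


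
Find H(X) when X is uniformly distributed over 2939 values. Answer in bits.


H = log2(n) = log2(2939) = 11.5211

11.5211 bits


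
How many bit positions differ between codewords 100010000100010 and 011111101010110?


Count differing positions: ^ ^ ^ ^ . ^ ^ . ^ ^ ^ . ^ . . = 10 differences

10


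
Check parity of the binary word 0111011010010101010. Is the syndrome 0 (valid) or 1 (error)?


Syndrome = XOR of all bits = 0 XOR 1 XOR 1 XOR 1 XOR 0 XOR 1 XOR 1 XOR 0 XOR 1 XOR 0 XOR 0 XOR 1 XOR 0 XOR 1 XOR 0 XOR 1 XOR 0 XOR 1 XOR 0 = 0

0


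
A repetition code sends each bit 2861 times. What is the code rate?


Rate = k/n = 1/2861

1/2861


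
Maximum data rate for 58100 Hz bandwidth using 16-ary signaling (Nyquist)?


Rate = 2 * B * log2(M) = 2 * 58100 * 4.0 = 464800.0

464800.0 bps


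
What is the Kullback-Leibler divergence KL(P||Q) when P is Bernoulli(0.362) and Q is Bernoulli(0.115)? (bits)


KL = p*log2(p/q) + (1-p)*log2((1-p)/(1-q)) = 0.362*log2(0.362/0.115) + 0.638*log2(0.638/0.885) = 0.2977

0.2977 bits


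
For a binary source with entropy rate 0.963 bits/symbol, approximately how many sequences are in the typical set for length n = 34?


log2|A_typical| = nH = 34 * 0.963 = 32.742, so |A_typical| ~ 2^32.742 = 7.183e+09

7.183e+09


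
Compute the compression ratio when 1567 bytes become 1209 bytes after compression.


Ratio = original / compressed = 1567 / 1209 = 1.2961

1.2961


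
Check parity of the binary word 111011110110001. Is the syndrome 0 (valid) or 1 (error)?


Syndrome = XOR of all bits = 1 XOR 1 XOR 1 XOR 0 XOR 1 XOR 1 XOR 1 XOR 1 XOR 0 XOR 1 XOR 1 XOR 0 XOR 0 XOR 0 XOR 1 = 0

0


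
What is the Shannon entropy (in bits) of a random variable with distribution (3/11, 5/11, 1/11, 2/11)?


H = -sum(p_i * log2(p_i)). Terms: -(3/11)*log2(3/11) = 0.511219; -(5/11)*log2(5/11) = 0.517047; -(1/11)*log2(1/11) = 0.314494; -(2/11)*log2(2/11) = 0.447169. H = 0.511219 + 0.517047 + 0.314494 + 0.447169 = 1.7899

1.7899 bits


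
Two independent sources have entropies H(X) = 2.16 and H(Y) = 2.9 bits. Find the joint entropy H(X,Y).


For independent variables, H(X,Y) = H(X) + H(Y) = 2.16 + 2.9 = 5.06

5.06 bits


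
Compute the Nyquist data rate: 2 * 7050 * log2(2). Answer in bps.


Rate = 2 * B * log2(M) = 2 * 7050 * 1.0 = 14100.0

14100.0 bps


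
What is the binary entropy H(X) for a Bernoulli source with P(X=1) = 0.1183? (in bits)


H = -p*log2(p) - (1-p)*log2(1-p). -0.1183*log2(0.1183) = 0.364302; -0.8817*log2(0.8817) = 0.160152. H = 0.364302 + 0.160152 = 0.5245

0.5245 bits


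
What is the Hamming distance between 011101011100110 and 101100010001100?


Count differing positions: ^ ^ . . . ^ . . ^ ^ . ^ . ^ . = 7 differences

7


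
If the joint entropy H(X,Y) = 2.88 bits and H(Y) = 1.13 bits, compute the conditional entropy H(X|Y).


H(X|Y) = H(X,Y) - H(Y) = 2.88 - 1.13 = 1.75

1.75 bits


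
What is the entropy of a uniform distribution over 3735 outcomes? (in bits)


H = log2(n) = log2(3735) = 11.8669

11.8669 bits


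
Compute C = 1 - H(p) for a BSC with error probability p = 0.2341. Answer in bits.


H(p) = -p*log2(p) - (1-p)*log2(1-p) = -0.2341*log2(0.2341) - 0.7659*log2(0.7659) = 0.490393 + 0.294697 = 0.7851. C = 1 - H(p) = 1 - 0.7851 = 0.2149

0.2149 bits


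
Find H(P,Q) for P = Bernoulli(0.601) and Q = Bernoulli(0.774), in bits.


H(P,Q) = -p*log2(q) - (1-p)*log2(1-q). -0.601*log2(0.774) = 0.222126; -0.399*log2(0.226) = 0.856097. H(P,Q) = 0.222126 + 0.856097 = 1.0782

1.0782 bits


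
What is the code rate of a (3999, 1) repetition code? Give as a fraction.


Rate = k/n = 1/3999

1/3999


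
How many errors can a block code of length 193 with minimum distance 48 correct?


Correction capability = floor((d-1)/2) = floor((48-1)/2) = 23

23 errors


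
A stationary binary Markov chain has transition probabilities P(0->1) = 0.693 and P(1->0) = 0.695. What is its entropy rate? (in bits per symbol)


Stationary distribution: pi_0 = p10/(p01+p10) = 0.5007, pi_1 = 0.4993. Entropy rate H' = pi_0*H(p01) + pi_1*H(p10) = 0.5007*0.8897 + 0.4993*0.8873 = 0.8885

0.8885 bits/symbol


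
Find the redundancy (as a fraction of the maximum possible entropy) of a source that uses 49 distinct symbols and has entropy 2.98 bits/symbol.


H_max = log2(K) = log2(49) = 5.6147 bits/symbol. Redundancy = 1 - H/H_max = 1 - 2.98/5.6147 = 1 - 0.5307 = 0.4693

0.4693


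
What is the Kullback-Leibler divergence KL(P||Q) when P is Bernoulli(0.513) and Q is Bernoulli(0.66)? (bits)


KL = p*log2(p/q) + (1-p)*log2((1-p)/(1-q)) = 0.513*log2(0.513/0.66) + 0.487*log2(0.487/0.34) = 0.066

0.066 bits


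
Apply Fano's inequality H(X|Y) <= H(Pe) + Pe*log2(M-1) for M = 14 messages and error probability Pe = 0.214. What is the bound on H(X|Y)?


H(Pe) = -Pe*log2(Pe) - (1-Pe)*log2(1-Pe) = -0.214*log2(0.214) - 0.786*log2(0.786) = 0.476004 + 0.273055 = 0.7491. Pe*log2(M-1) = 0.214*log2(13) = 0.791894. Bound = H(Pe) + Pe*log2(M-1) = 0.476004 + 0.273055 + 0.791894 = 1.541

1.541 bits


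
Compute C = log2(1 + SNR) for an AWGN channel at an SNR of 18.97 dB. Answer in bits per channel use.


SNR_linear = 10^(18.97/10) = 78.886; C = log2(1 + SNR_linear) = log2(1 + 78.886) = 6.3199

6.3199 bits/channel use


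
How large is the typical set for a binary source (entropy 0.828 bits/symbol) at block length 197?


log2|A_typical| = nH = 197 * 0.828 = 163.116, so |A_typical| ~ 2^163.116 = 1.267e+49

1.267e+49


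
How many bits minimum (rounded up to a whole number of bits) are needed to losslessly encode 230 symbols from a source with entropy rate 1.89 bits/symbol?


Minimum bits >= n * H = 230 * 1.89 = 434.7, rounded up to a whole number of bits = 435

435 bits


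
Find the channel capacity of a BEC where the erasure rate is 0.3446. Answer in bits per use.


C = 1 - epsilon = 1 - 0.3446 = 0.6554

0.6554 bits


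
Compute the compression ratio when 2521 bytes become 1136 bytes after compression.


Ratio = original / compressed = 2521 / 1136 = 2.2192

2.2192


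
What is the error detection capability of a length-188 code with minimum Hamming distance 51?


Detection capability = d_min - 1 = 51 - 1 = 50

50 errors


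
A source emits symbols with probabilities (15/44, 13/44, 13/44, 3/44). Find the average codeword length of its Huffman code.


Huffman construction (repeatedly merge the two least-probable nodes; each merge adds 1 bit to every symbol beneath it): 3/44 + 13/44 = 4/11; 13/44 + 15/44 = 7/11; 4/11 + 7/11 = 1. Resulting codeword lengths (in the order the probabilities were given): (2, 2, 2, 2). L_avg = sum(p_i * l_i) = 15/44*2 + 13/44*2 + 13/44*2 + 3/44*2 = 2

2.0 bits


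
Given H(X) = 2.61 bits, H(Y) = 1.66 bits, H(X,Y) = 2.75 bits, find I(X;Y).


I(X;Y) = H(X) + H(Y) - H(X,Y) = 2.61 + 1.66 - 2.75 = 1.52

1.52 bits


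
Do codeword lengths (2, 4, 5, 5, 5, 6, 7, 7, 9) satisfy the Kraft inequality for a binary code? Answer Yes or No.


Kraft sum = sum(2^(-l_i)) = 0.4395, need <= 1. Result: satisfied (a binary prefix-free code with these lengths exists)

Yes


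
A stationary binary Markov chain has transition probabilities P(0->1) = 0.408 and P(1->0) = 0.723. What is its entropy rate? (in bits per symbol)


Stationary distribution: pi_0 = p10/(p01+p10) = 0.6393, pi_1 = 0.3607. Entropy rate H' = pi_0*H(p01) + pi_1*H(p10) = 0.6393*0.9754 + 0.3607*0.8513 = 0.9307

0.9307 bits/symbol


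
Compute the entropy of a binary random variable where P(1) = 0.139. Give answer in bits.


H = -p*log2(p) - (1-p)*log2(1-p). -0.139*log2(0.139) = 0.395711; -0.861*log2(0.861) = 0.185903. H = 0.395711 + 0.185903 = 0.5816

0.5816 bits


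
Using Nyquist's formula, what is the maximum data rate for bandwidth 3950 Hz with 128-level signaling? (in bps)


Rate = 2 * B * log2(M) = 2 * 3950 * 7.0 = 55300.0

55300.0 bps


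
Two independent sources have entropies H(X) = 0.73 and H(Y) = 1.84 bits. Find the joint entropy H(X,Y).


For independent variables, H(X,Y) = H(X) + H(Y) = 0.73 + 1.84 = 2.57

2.57 bits


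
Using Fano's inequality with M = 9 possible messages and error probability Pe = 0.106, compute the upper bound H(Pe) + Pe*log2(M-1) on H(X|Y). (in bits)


H(Pe) = -Pe*log2(Pe) - (1-Pe)*log2(1-Pe) = -0.106*log2(0.106) - 0.894*log2(0.894) = 0.343214 + 0.144518 = 0.4877. Pe*log2(M-1) = 0.106*log2(8) = 0.318000. Bound = H(Pe) + Pe*log2(M-1) = 0.343214 + 0.144518 + 0.318000 = 0.8057

0.8057 bits


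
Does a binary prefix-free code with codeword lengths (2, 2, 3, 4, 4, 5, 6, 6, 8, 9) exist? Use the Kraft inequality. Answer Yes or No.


Kraft sum = sum(2^(-l_i)) = 0.8184, need <= 1. Result: satisfied (a binary prefix-free code with these lengths exists)

Yes


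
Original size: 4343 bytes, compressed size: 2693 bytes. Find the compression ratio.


Ratio = original / compressed = 4343 / 2693 = 1.6127

1.6127


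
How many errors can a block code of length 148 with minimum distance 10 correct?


Correction capability = floor((d-1)/2) = floor((10-1)/2) = 4

4 errors


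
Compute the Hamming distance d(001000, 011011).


Count differing positions: . ^ . . ^ ^ = 3 differences

3


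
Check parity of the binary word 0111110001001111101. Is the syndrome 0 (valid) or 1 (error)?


Syndrome = XOR of all bits = 0 XOR 1 XOR 1 XOR 1 XOR 1 XOR 1 XOR 0 XOR 0 XOR 0 XOR 1 XOR 0 XOR 0 XOR 1 XOR 1 XOR 1 XOR 1 XOR 1 XOR 0 XOR 1 = 0

0


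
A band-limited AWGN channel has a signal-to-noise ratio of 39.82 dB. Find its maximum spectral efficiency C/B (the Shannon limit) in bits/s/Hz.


SNR_linear = 10^(39.82/10) = 9594.0063; C/B = log2(1 + SNR_linear) = log2(1 + 9594.0063) = 13.2281

13.2281 bits/s/Hz


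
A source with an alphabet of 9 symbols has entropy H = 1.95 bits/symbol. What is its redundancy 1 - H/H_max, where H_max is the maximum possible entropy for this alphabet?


H_max = log2(K) = log2(9) = 3.1699 bits/symbol. Redundancy = 1 - H/H_max = 1 - 1.95/3.1699 = 1 - 0.6152 = 0.3848

0.3848


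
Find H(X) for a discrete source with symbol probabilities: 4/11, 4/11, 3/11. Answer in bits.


H = -sum(p_i * log2(p_i)). Terms: -(4/11)*log2(4/11) = 0.530702; -(4/11)*log2(4/11) = 0.530702; -(3/11)*log2(3/11) = 0.511219. H = 0.530702 + 0.530702 + 0.511219 = 1.5726

1.5726 bits


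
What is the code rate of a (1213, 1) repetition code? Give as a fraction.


Rate = k/n = 1/1213

1/1213


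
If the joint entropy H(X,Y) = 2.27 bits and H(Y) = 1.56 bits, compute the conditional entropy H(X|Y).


H(X|Y) = H(X,Y) - H(Y) = 2.27 - 1.56 = 0.71

0.71 bits


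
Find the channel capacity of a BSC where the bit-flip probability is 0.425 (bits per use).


H(p) = -p*log2(p) - (1-p)*log2(1-p) = -0.425*log2(0.425) - 0.575*log2(0.575) = 0.524648 + 0.459061 = 0.9837. C = 1 - H(p) = 1 - 0.9837 = 0.0163

0.0163 bits


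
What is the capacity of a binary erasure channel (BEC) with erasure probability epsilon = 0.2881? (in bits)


C = 1 - epsilon = 1 - 0.2881 = 0.7119

0.7119 bits


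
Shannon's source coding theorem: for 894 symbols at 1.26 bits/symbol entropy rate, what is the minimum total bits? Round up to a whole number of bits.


Minimum bits >= n * H = 894 * 1.26 = 1126.44, rounded up to a whole number of bits = 1127

1127 bits


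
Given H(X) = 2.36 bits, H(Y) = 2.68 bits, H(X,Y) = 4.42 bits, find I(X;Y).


I(X;Y) = H(X) + H(Y) - H(X,Y) = 2.36 + 2.68 - 4.42 = 0.62

0.62 bits


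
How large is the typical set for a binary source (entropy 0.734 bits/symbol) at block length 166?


log2|A_typical| = nH = 166 * 0.734 = 121.844, so |A_typical| ~ 2^121.844 = 4.772e+36

4.772e+36


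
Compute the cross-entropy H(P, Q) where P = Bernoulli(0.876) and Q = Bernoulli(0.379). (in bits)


H(P,Q) = -p*log2(q) - (1-p)*log2(1-q). -0.876*log2(0.379) = 1.226164; -0.124*log2(0.621) = 0.085230. H(P,Q) = 1.226164 + 0.085230 = 1.3114

1.3114 bits


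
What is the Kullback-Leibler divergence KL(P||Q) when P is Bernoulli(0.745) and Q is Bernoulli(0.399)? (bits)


KL = p*log2(p/q) + (1-p)*log2((1-p)/(1-q)) = 0.745*log2(0.745/0.399) + 0.255*log2(0.255/0.601) = 0.3557

0.3557 bits


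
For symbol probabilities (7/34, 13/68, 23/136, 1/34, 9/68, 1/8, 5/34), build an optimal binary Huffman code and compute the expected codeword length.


Huffman construction (repeatedly merge the two least-probable nodes; each merge adds 1 bit to every symbol beneath it): 1/34 + 1/8 = 21/136; 9/68 + 5/34 = 19/68; 21/136 + 23/136 = 11/34; 13/68 + 7/34 = 27/68; 19/68 + 11/34 = 41/68; 27/68 + 41/68 = 1. Resulting codeword lengths (in the order the probabilities were given): (2, 2, 3, 4, 3, 4, 3). L_avg = sum(p_i * l_i) = 7/34*2 + 13/68*2 + 23/136*3 + 1/34*4 + 9/68*3 + 1/8*4 + 5/34*3 = 375/136 = 2.7574

2.7574 bits


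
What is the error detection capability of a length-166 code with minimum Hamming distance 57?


Detection capability = d_min - 1 = 57 - 1 = 56

56 errors


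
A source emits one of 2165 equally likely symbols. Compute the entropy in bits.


H = log2(n) = log2(2165) = 11.0802

11.0802 bits


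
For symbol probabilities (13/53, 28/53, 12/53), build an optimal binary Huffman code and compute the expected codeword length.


Huffman construction (repeatedly merge the two least-probable nodes; each merge adds 1 bit to every symbol beneath it): 12/53 + 13/53 = 25/53; 25/53 + 28/53 = 1. Resulting codeword lengths (in the order the probabilities were given): (2, 1, 2). L_avg = sum(p_i * l_i) = 13/53*2 + 28/53*1 + 12/53*2 = 78/53 = 1.4717

1.4717 bits


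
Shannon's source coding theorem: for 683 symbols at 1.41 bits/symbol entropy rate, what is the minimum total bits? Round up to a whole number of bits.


Minimum bits >= n * H = 683 * 1.41 = 963.03, rounded up to a whole number of bits = 964

964 bits


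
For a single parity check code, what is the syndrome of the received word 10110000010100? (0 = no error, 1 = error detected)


Syndrome = XOR of all bits = 1 XOR 0 XOR 1 XOR 1 XOR 0 XOR 0 XOR 0 XOR 0 XOR 0 XOR 1 XOR 0 XOR 1 XOR 0 XOR 0 = 1

1


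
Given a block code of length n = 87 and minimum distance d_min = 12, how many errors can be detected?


Detection capability = d_min - 1 = 12 - 1 = 11

11 errors


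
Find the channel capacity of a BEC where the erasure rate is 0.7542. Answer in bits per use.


C = 1 - epsilon = 1 - 0.7542 = 0.2458

0.2458 bits


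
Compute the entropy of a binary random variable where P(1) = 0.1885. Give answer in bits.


H = -p*log2(p) - (1-p)*log2(1-p). -0.1885*log2(0.1885) = 0.453788; -0.8115*log2(0.8115) = 0.244535. H = 0.453788 + 0.244535 = 0.6983

0.6983 bits


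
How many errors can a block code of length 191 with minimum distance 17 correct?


Correction capability = floor((d-1)/2) = floor((17-1)/2) = 8

8 errors


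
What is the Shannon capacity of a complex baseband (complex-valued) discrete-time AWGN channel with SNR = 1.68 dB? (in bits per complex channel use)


SNR_linear = 10^(1.68/10) = 1.4723; C = log2(1 + SNR_linear) = log2(1 + 1.4723) = 1.3059

1.3059 bits/channel use


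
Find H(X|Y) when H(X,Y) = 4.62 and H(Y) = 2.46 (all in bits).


H(X|Y) = H(X,Y) - H(Y) = 4.62 - 2.46 = 2.16

2.16 bits


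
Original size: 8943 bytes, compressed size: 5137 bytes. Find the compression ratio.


Ratio = original / compressed = 8943 / 5137 = 1.7409

1.7409


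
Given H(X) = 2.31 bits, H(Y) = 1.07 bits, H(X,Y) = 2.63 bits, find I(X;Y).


I(X;Y) = H(X) + H(Y) - H(X,Y) = 2.31 + 1.07 - 2.63 = 0.75

0.75 bits


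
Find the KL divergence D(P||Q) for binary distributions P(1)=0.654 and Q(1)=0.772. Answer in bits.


KL = p*log2(p/q) + (1-p)*log2((1-p)/(1-q)) = 0.654*log2(0.654/0.772) + 0.346*log2(0.346/0.228) = 0.0517

0.0517 bits


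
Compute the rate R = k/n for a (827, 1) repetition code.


Rate = k/n = 1/827

1/827


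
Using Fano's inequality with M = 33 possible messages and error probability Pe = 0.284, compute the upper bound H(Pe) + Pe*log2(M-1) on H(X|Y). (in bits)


H(Pe) = -Pe*log2(Pe) - (1-Pe)*log2(1-Pe) = -0.284*log2(0.284) - 0.716*log2(0.716) = 0.515755 + 0.345089 = 0.8608. Pe*log2(M-1) = 0.284*log2(32) = 1.420000. Bound = H(Pe) + Pe*log2(M-1) = 0.515755 + 0.345089 + 1.420000 = 2.2808

2.2808 bits


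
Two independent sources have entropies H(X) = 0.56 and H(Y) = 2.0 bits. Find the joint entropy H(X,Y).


For independent variables, H(X,Y) = H(X) + H(Y) = 0.56 + 2.0 = 2.56

2.56 bits


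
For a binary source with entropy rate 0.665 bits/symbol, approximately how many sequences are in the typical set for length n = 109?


log2|A_typical| = nH = 109 * 0.665 = 72.485, so |A_typical| ~ 2^72.485 = 6.609e+21

6.609e+21


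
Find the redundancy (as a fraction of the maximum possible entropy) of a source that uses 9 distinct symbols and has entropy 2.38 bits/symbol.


H_max = log2(K) = log2(9) = 3.1699 bits/symbol. Redundancy = 1 - H/H_max = 1 - 2.38/3.1699 = 1 - 0.7508 = 0.2492

0.2492


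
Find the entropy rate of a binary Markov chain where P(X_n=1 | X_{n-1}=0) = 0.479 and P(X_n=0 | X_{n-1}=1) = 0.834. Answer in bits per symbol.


Stationary distribution: pi_0 = p10/(p01+p10) = 0.6352, pi_1 = 0.3648. Entropy rate H' = pi_0*H(p01) + pi_1*H(p10) = 0.6352*0.9987 + 0.3648*0.6485 = 0.8709

0.8709 bits/symbol


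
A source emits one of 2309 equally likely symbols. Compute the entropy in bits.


H = log2(n) = log2(2309) = 11.1731

11.1731 bits


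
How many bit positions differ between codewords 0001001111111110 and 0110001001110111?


Count differing positions: . ^ ^ ^ . . . ^ ^ . . . ^ . . ^ = 7 differences

7


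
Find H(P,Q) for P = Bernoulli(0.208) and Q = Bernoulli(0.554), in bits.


H(P,Q) = -p*log2(q) - (1-p)*log2(1-q). -0.208*log2(0.554) = 0.177225; -0.792*log2(0.446) = 0.922588. H(P,Q) = 0.177225 + 0.922588 = 1.0998

1.0998 bits


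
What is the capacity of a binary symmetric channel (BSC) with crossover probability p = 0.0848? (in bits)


H(p) = -p*log2(p) - (1-p)*log2(1-p) = -0.0848*log2(0.0848) - 0.9152*log2(0.9152) = 0.301870 + 0.117000 = 0.4189. C = 1 - H(p) = 1 - 0.4189 = 0.5811

0.5811 bits


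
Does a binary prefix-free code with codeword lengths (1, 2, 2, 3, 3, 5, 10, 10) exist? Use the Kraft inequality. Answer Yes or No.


Kraft sum = sum(2^(-l_i)) = 1.2832, need <= 1. Result: violated (a binary prefix-free code with these lengths cannot exist)

No


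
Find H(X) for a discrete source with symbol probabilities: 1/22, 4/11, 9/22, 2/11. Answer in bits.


H = -sum(p_i * log2(p_i)). Terms: -(1/22)*log2(1/22) = 0.202701; -(4/11)*log2(4/11) = 0.530702; -(9/22)*log2(9/22) = 0.527525; -(2/11)*log2(2/11) = 0.447169. H = 0.202701 + 0.530702 + 0.527525 + 0.447169 = 1.7081

1.7081 bits


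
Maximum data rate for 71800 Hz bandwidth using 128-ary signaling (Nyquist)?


Rate = 2 * B * log2(M) = 2 * 71800 * 7.0 = 1005200.0

1005200.0 bps


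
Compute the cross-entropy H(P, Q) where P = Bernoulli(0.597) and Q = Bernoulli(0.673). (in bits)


H(P,Q) = -p*log2(q) - (1-p)*log2(1-q). -0.597*log2(0.673) = 0.341079; -0.403*log2(0.327) = 0.649893. H(P,Q) = 0.341079 + 0.649893 = 0.991

0.991 bits


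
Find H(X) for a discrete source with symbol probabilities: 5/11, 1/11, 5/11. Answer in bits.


H = -sum(p_i * log2(p_i)). Terms: -(5/11)*log2(5/11) = 0.517047; -(1/11)*log2(1/11) = 0.314494; -(5/11)*log2(5/11) = 0.517047. H = 0.517047 + 0.314494 + 0.517047 = 1.3486

1.3486 bits


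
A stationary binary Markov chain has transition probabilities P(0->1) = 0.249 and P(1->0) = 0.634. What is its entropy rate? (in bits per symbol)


Stationary distribution: pi_0 = p10/(p01+p10) = 0.718, pi_1 = 0.282. Entropy rate H' = pi_0*H(p01) + pi_1*H(p10) = 0.718*0.8097 + 0.282*0.9476 = 0.8486

0.8486 bits/symbol


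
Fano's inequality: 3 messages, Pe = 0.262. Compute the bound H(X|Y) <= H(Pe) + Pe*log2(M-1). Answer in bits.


H(Pe) = -Pe*log2(Pe) - (1-Pe)*log2(1-Pe) = -0.262*log2(0.262) - 0.738*log2(0.738) = 0.506279 + 0.323471 = 0.8297. Pe*log2(M-1) = 0.262*log2(2) = 0.262000. Bound = H(Pe) + Pe*log2(M-1) = 0.506279 + 0.323471 + 0.262000 = 1.0917

1.0917 bits


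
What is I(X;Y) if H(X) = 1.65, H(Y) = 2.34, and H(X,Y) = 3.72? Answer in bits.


I(X;Y) = H(X) + H(Y) - H(X,Y) = 1.65 + 2.34 - 3.72 = 0.27

0.27 bits


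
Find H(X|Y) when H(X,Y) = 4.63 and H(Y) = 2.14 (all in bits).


H(X|Y) = H(X,Y) - H(Y) = 4.63 - 2.14 = 2.49

2.49 bits


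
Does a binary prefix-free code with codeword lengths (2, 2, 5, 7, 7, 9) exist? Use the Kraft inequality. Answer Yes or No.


Kraft sum = sum(2^(-l_i)) = 0.5488, need <= 1. Result: satisfied (a binary prefix-free code with these lengths exists)

Yes


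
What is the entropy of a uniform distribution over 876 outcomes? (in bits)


H = log2(n) = log2(876) = 9.7748

9.7748 bits


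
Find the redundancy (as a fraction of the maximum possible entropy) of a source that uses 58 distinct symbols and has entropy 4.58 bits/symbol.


H_max = log2(K) = log2(58) = 5.858 bits/symbol. Redundancy = 1 - H/H_max = 1 - 4.58/5.858 = 1 - 0.7818 = 0.2182

0.2182


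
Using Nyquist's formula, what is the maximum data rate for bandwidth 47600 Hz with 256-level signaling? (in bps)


Rate = 2 * B * log2(M) = 2 * 47600 * 8.0 = 761600.0

761600.0 bps


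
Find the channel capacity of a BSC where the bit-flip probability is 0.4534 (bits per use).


H(p) = -p*log2(p) - (1-p)*log2(1-p) = -0.4534*log2(0.4534) - 0.5466*log2(0.5466) = 0.517395 + 0.476331 = 0.9937. C = 1 - H(p) = 1 - 0.9937 = 0.0063

0.0063 bits


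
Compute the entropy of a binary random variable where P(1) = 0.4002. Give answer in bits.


H = -p*log2(p) - (1-p)*log2(1-p). -0.4002*log2(0.4002) = 0.528747; -0.5998*log2(0.5998) = 0.442320. H = 0.528747 + 0.442320 = 0.9711

0.9711 bits


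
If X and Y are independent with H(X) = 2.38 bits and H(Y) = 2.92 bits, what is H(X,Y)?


For independent variables, H(X,Y) = H(X) + H(Y) = 2.38 + 2.92 = 5.3

5.3 bits


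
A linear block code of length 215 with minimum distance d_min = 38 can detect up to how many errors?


Detection capability = d_min - 1 = 38 - 1 = 37

37 errors


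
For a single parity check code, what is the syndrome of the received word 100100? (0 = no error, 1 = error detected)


Syndrome = XOR of all bits = 1 XOR 0 XOR 0 XOR 1 XOR 0 XOR 0 = 0

0


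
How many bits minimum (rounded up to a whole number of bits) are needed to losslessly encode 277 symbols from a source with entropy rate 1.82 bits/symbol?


Minimum bits >= n * H = 277 * 1.82 = 504.14, rounded up to a whole number of bits = 505

505 bits


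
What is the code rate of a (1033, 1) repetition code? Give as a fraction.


Rate = k/n = 1/1033

1/1033


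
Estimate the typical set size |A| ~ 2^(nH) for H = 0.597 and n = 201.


log2|A_typical| = nH = 201 * 0.597 = 119.997, so |A_typical| ~ 2^119.997 = 1.326e+36

1.326e+36


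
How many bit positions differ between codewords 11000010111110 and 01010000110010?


Count differing positions: ^ . . ^ . . ^ . . . ^ ^ . . = 5 differences

5


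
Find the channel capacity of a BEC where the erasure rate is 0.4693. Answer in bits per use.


C = 1 - epsilon = 1 - 0.4693 = 0.5307

0.5307 bits


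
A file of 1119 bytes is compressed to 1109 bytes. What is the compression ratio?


Ratio = original / compressed = 1119 / 1109 = 1.009

1.009
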